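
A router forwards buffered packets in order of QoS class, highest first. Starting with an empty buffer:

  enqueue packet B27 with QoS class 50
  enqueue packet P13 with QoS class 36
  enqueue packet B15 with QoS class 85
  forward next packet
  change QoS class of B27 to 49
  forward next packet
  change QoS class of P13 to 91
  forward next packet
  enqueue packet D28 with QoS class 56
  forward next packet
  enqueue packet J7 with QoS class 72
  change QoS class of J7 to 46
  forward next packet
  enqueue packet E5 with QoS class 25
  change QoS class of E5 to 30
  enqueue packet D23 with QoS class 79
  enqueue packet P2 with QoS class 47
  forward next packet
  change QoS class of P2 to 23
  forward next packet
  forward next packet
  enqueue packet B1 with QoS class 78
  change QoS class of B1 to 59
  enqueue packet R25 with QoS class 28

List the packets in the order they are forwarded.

[B15, B27, P13, D28, J7, D23, E5, P2]

add B27 (QoS class 50) → {B27:50}
add P13 (QoS class 36) → {B27:50, P13:36}
add B15 (QoS class 85) → {B15:85, B27:50, P13:36}
forward next packet → B15; now {B27:50, P13:36}
update B27 to QoS class 49 → {B27:49, P13:36}
forward next packet → B27; now {P13:36}
update P13 to QoS class 91 → {P13:91}
forward next packet → P13; now {}
add D28 (QoS class 56) → {D28:56}
forward next packet → D28; now {}
add J7 (QoS class 72) → {J7:72}
update J7 to QoS class 46 → {J7:46}
forward next packet → J7; now {}
add E5 (QoS class 25) → {E5:25}
update E5 to QoS class 30 → {E5:30}
add D23 (QoS class 79) → {D23:79, E5:30}
add P2 (QoS class 47) → {D23:79, P2:47, E5:30}
forward next packet → D23; now {P2:47, E5:30}
update P2 to QoS class 23 → {E5:30, P2:23}
forward next packet → E5; now {P2:23}
forward next packet → P2; now {}
add B1 (QoS class 78) → {B1:78}
update B1 to QoS class 59 → {B1:59}
add R25 (QoS class 28) → {B1:59, R25:28}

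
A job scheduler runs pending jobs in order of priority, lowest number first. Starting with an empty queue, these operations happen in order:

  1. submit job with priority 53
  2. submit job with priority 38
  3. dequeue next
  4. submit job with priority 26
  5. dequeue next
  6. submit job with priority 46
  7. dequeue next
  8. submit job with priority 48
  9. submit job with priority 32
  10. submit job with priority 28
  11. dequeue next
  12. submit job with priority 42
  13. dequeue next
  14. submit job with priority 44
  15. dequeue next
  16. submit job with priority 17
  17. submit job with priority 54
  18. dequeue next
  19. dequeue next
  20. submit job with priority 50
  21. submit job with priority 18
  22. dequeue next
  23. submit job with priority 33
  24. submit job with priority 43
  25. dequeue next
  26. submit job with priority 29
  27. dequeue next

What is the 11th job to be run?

29

insert 53 → {53}
insert 38 → {38, 53}
dequeue next → 38; now {53}
insert 26 → {26, 53}
dequeue next → 26; now {53}
insert 46 → {46, 53}
dequeue next → 46; now {53}
insert 48 → {48, 53}
insert 32 → {32, 48, 53}
insert 28 → {28, 32, 48, 53}
dequeue next → 28; now {32, 48, 53}
insert 42 → {32, 42, 48, 53}
dequeue next → 32; now {42, 48, 53}
insert 44 → {42, 44, 48, 53}
dequeue next → 42; now {44, 48, 53}
insert 17 → {17, 44, 48, 53}
insert 54 → {17, 44, 48, 53, 54}
dequeue next → 17; now {44, 48, 53, 54}
dequeue next → 44; now {48, 53, 54}
insert 50 → {48, 50, 53, 54}
insert 18 → {18, 48, 50, 53, 54}
dequeue next → 18; now {48, 50, 53, 54}
insert 33 → {33, 48, 50, 53, 54}
insert 43 → {33, 43, 48, 50, 53, 54}
dequeue next → 33; now {43, 48, 50, 53, 54}
insert 29 → {29, 43, 48, 50, 53, 54}
dequeue next → 29; now {43, 48, 50, 53, 54}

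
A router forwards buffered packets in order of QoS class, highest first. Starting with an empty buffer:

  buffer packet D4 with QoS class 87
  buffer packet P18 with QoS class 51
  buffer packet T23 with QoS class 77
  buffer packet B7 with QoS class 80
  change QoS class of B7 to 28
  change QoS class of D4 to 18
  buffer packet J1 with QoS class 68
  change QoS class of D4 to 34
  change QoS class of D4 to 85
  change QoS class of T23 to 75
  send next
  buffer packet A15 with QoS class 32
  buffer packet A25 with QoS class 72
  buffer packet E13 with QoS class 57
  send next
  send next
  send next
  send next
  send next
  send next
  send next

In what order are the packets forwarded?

D4 → T23 → A25 → J1 → E13 → P18 → A15 → B7

add D4 (QoS class 87) → {D4:87}
add P18 (QoS class 51) → {D4:87, P18:51}
add T23 (QoS class 77) → {D4:87, T23:77, P18:51}
add B7 (QoS class 80) → {D4:87, B7:80, T23:77, P18:51}
update B7 to QoS class 28 → {D4:87, T23:77, P18:51, B7:28}
update D4 to QoS class 18 → {T23:77, P18:51, B7:28, D4:18}
add J1 (QoS class 68) → {T23:77, J1:68, P18:51, B7:28, D4:18}
update D4 to QoS class 34 → {T23:77, J1:68, P18:51, D4:34, B7:28}
update D4 to QoS class 85 → {D4:85, T23:77, J1:68, P18:51, B7:28}
update T23 to QoS class 75 → {D4:85, T23:75, J1:68, P18:51, B7:28}
send next → D4; now {T23:75, J1:68, P18:51, B7:28}
add A15 (QoS class 32) → {T23:75, J1:68, P18:51, A15:32, B7:28}
add A25 (QoS class 72) → {T23:75, A25:72, J1:68, P18:51, A15:32, B7:28}
add E13 (QoS class 57) → {T23:75, A25:72, J1:68, E13:57, P18:51, A15:32, B7:28}
send next → T23; now {A25:72, J1:68, E13:57, P18:51, A15:32, B7:28}
send next → A25; now {J1:68, E13:57, P18:51, A15:32, B7:28}
send next → J1; now {E13:57, P18:51, A15:32, B7:28}
send next → E13; now {P18:51, A15:32, B7:28}
send next → P18; now {A15:32, B7:28}
send next → A15; now {B7:28}
send next → B7; now {}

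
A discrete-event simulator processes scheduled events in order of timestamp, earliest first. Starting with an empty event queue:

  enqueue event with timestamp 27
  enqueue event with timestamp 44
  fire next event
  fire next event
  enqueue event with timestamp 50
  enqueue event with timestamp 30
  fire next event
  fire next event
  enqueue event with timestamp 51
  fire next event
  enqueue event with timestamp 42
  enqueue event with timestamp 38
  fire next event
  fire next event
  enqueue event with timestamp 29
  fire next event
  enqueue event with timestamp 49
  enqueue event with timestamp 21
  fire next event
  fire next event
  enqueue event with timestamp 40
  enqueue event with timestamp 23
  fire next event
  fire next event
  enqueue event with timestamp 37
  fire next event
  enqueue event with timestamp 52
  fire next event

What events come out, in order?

27 → 44 → 30 → 50 → 51 → 38 → 42 → 29 → 21 → 49 → 23 → 40 → 37 → 52

insert 27 → {27}
insert 44 → {27, 44}
fire next event → 27; now {44}
fire next event → 44; now {}
insert 50 → {50}
insert 30 → {30, 50}
fire next event → 30; now {50}
fire next event → 50; now {}
insert 51 → {51}
fire next event → 51; now {}
insert 42 → {42}
insert 38 → {38, 42}
fire next event → 38; now {42}
fire next event → 42; now {}
insert 29 → {29}
fire next event → 29; now {}
insert 49 → {49}
insert 21 → {21, 49}
fire next event → 21; now {49}
fire next event → 49; now {}
insert 40 → {40}
insert 23 → {23, 40}
fire next event → 23; now {40}
fire next event → 40; now {}
insert 37 → {37}
fire next event → 37; now {}
insert 52 → {52}
fire next event → 52; now {}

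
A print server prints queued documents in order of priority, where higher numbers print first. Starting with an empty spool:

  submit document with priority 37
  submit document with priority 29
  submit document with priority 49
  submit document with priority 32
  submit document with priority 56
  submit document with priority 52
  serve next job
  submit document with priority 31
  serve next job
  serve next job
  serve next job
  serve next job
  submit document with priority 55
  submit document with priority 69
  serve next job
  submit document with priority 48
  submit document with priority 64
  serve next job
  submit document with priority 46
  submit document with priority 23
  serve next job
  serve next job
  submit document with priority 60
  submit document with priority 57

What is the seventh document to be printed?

64

insert 37 → {37}
insert 29 → {37, 29}
insert 49 → {49, 37, 29}
insert 32 → {49, 37, 32, 29}
insert 56 → {56, 49, 37, 32, 29}
insert 52 → {56, 52, 49, 37, 32, 29}
serve next job → 56; now {52, 49, 37, 32, 29}
insert 31 → {52, 49, 37, 32, 31, 29}
serve next job → 52; now {49, 37, 32, 31, 29}
serve next job → 49; now {37, 32, 31, 29}
serve next job → 37; now {32, 31, 29}
serve next job → 32; now {31, 29}
insert 55 → {55, 31, 29}
insert 69 → {69, 55, 31, 29}
serve next job → 69; now {55, 31, 29}
insert 48 → {55, 48, 31, 29}
insert 64 → {64, 55, 48, 31, 29}
serve next job → 64; now {55, 48, 31, 29}
insert 46 → {55, 48, 46, 31, 29}
insert 23 → {55, 48, 46, 31, 29, 23}
serve next job → 55; now {48, 46, 31, 29, 23}
serve next job → 48; now {46, 31, 29, 23}
insert 60 → {60, 46, 31, 29, 23}
insert 57 → {60, 57, 46, 31, 29, 23}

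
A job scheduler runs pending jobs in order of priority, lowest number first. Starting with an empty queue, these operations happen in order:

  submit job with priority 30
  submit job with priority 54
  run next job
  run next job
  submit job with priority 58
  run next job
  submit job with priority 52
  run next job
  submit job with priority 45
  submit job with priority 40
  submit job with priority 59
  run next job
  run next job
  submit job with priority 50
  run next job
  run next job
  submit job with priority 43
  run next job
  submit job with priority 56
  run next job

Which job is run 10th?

56

insert 30 → {30}
insert 54 → {30, 54}
run next job → 30; now {54}
run next job → 54; now {}
insert 58 → {58}
run next job → 58; now {}
insert 52 → {52}
run next job → 52; now {}
insert 45 → {45}
insert 40 → {40, 45}
insert 59 → {40, 45, 59}
run next job → 40; now {45, 59}
run next job → 45; now {59}
insert 50 → {50, 59}
run next job → 50; now {59}
run next job → 59; now {}
insert 43 → {43}
run next job → 43; now {}
insert 56 → {56}
run next job → 56; now {}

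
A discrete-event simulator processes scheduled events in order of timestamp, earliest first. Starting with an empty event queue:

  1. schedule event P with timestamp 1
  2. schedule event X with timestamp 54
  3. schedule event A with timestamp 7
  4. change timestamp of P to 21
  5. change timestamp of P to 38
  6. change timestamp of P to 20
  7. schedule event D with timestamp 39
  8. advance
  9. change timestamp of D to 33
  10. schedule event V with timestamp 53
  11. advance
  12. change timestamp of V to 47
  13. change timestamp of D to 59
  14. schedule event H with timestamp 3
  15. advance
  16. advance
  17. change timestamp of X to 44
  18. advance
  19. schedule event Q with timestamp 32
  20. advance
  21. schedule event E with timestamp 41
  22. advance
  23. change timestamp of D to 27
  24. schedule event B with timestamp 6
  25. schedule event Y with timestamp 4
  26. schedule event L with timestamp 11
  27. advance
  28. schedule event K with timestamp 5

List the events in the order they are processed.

A, P, H, V, X, Q, E, Y

add P (timestamp 1) → {P:1}
add X (timestamp 54) → {P:1, X:54}
add A (timestamp 7) → {P:1, A:7, X:54}
update P to timestamp 21 → {A:7, P:21, X:54}
update P to timestamp 38 → {A:7, P:38, X:54}
update P to timestamp 20 → {A:7, P:20, X:54}
add D (timestamp 39) → {A:7, P:20, D:39, X:54}
advance → A; now {P:20, D:39, X:54}
update D to timestamp 33 → {P:20, D:33, X:54}
add V (timestamp 53) → {P:20, D:33, V:53, X:54}
advance → P; now {D:33, V:53, X:54}
update V to timestamp 47 → {D:33, V:47, X:54}
update D to timestamp 59 → {V:47, X:54, D:59}
add H (timestamp 3) → {H:3, V:47, X:54, D:59}
advance → H; now {V:47, X:54, D:59}
advance → V; now {X:54, D:59}
update X to timestamp 44 → {X:44, D:59}
advance → X; now {D:59}
add Q (timestamp 32) → {Q:32, D:59}
advance → Q; now {D:59}
add E (timestamp 41) → {E:41, D:59}
advance → E; now {D:59}
update D to timestamp 27 → {D:27}
add B (timestamp 6) → {B:6, D:27}
add Y (timestamp 4) → {Y:4, B:6, D:27}
add L (timestamp 11) → {Y:4, B:6, L:11, D:27}
advance → Y; now {B:6, L:11, D:27}
add K (timestamp 5) → {K:5, B:6, L:11, D:27}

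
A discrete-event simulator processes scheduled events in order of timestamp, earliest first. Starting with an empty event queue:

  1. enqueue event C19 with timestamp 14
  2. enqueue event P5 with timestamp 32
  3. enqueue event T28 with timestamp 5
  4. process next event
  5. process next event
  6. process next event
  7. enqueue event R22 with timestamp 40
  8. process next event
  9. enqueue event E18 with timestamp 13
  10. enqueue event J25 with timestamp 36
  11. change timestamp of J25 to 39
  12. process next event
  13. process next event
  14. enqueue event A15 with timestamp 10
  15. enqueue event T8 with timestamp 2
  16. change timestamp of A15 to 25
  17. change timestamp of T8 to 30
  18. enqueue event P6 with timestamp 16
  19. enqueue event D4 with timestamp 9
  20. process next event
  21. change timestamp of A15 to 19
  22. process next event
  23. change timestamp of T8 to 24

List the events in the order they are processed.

add C19 (timestamp 14) → {C19:14}
add P5 (timestamp 32) → {C19:14, P5:32}
add T28 (timestamp 5) → {T28:5, C19:14, P5:32}
process next event → T28; now {C19:14, P5:32}
process next event → C19; now {P5:32}
process next event → P5; now {}
add R22 (timestamp 40) → {R22:40}
process next event → R22; now {}
add E18 (timestamp 13) → {E18:13}
add J25 (timestamp 36) → {E18:13, J25:36}
update J25 to timestamp 39 → {E18:13, J25:39}
process next event → E18; now {J25:39}
process next event → J25; now {}
add A15 (timestamp 10) → {A15:10}
add T8 (timestamp 2) → {T8:2, A15:10}
update A15 to timestamp 25 → {T8:2, A15:25}
update T8 to timestamp 30 → {A15:25, T8:30}
add P6 (timestamp 16) → {P6:16, A15:25, T8:30}
add D4 (timestamp 9) → {D4:9, P6:16, A15:25, T8:30}
process next event → D4; now {P6:16, A15:25, T8:30}
update A15 to timestamp 19 → {P6:16, A15:19, T8:30}
process next event → P6; now {A15:19, T8:30}
update T8 to timestamp 24 → {A15:19, T8:24}

[T28, C19, P5, R22, E18, J25, D4, P6]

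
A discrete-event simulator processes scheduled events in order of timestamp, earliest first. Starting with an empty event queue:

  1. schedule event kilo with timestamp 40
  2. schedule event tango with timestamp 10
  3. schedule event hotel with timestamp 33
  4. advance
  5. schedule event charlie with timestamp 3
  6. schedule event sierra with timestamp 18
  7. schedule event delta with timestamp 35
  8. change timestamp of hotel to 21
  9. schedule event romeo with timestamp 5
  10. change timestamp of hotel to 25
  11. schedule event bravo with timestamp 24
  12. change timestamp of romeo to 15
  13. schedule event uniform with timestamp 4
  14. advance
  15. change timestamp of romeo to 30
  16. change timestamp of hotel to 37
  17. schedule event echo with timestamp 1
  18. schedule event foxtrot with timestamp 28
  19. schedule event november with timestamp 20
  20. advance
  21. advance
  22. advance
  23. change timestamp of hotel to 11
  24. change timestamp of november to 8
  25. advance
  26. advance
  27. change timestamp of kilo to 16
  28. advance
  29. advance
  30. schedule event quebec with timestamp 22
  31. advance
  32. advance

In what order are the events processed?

tango, charlie, echo, uniform, sierra, november, hotel, kilo, bravo, quebec, foxtrot

add kilo (timestamp 40) → {kilo:40}
add tango (timestamp 10) → {tango:10, kilo:40}
add hotel (timestamp 33) → {tango:10, hotel:33, kilo:40}
advance → tango; now {hotel:33, kilo:40}
add charlie (timestamp 3) → {charlie:3, hotel:33, kilo:40}
add sierra (timestamp 18) → {charlie:3, sierra:18, hotel:33, kilo:40}
add delta (timestamp 35) → {charlie:3, sierra:18, hotel:33, delta:35, kilo:40}
update hotel to timestamp 21 → {charlie:3, sierra:18, hotel:21, delta:35, kilo:40}
add romeo (timestamp 5) → {charlie:3, romeo:5, sierra:18, hotel:21, delta:35, kilo:40}
update hotel to timestamp 25 → {charlie:3, romeo:5, sierra:18, hotel:25, delta:35, kilo:40}
add bravo (timestamp 24) → {charlie:3, romeo:5, sierra:18, bravo:24, hotel:25, delta:35, kilo:40}
update romeo to timestamp 15 → {charlie:3, romeo:15, sierra:18, bravo:24, hotel:25, delta:35, kilo:40}
add uniform (timestamp 4) → {charlie:3, uniform:4, romeo:15, sierra:18, bravo:24, hotel:25, delta:35, kilo:40}
advance → charlie; now {uniform:4, romeo:15, sierra:18, bravo:24, hotel:25, delta:35, kilo:40}
update romeo to timestamp 30 → {uniform:4, sierra:18, bravo:24, hotel:25, romeo:30, delta:35, kilo:40}
update hotel to timestamp 37 → {uniform:4, sierra:18, bravo:24, romeo:30, delta:35, hotel:37, kilo:40}
add echo (timestamp 1) → {echo:1, uniform:4, sierra:18, bravo:24, romeo:30, delta:35, hotel:37, kilo:40}
add foxtrot (timestamp 28) → {echo:1, uniform:4, sierra:18, bravo:24, foxtrot:28, romeo:30, delta:35, hotel:37, kilo:40}
add november (timestamp 20) → {echo:1, uniform:4, sierra:18, november:20, bravo:24, foxtrot:28, romeo:30, delta:35, hotel:37, kilo:40}
advance → echo; now {uniform:4, sierra:18, november:20, bravo:24, foxtrot:28, romeo:30, delta:35, hotel:37, kilo:40}
advance → uniform; now {sierra:18, november:20, bravo:24, foxtrot:28, romeo:30, delta:35, hotel:37, kilo:40}
advance → sierra; now {november:20, bravo:24, foxtrot:28, romeo:30, delta:35, hotel:37, kilo:40}
update hotel to timestamp 11 → {hotel:11, november:20, bravo:24, foxtrot:28, romeo:30, delta:35, kilo:40}
update november to timestamp 8 → {november:8, hotel:11, bravo:24, foxtrot:28, romeo:30, delta:35, kilo:40}
advance → november; now {hotel:11, bravo:24, foxtrot:28, romeo:30, delta:35, kilo:40}
advance → hotel; now {bravo:24, foxtrot:28, romeo:30, delta:35, kilo:40}
update kilo to timestamp 16 → {kilo:16, bravo:24, foxtrot:28, romeo:30, delta:35}
advance → kilo; now {bravo:24, foxtrot:28, romeo:30, delta:35}
advance → bravo; now {foxtrot:28, romeo:30, delta:35}
add quebec (timestamp 22) → {quebec:22, foxtrot:28, romeo:30, delta:35}
advance → quebec; now {foxtrot:28, romeo:30, delta:35}
advance → foxtrot; now {romeo:30, delta:35}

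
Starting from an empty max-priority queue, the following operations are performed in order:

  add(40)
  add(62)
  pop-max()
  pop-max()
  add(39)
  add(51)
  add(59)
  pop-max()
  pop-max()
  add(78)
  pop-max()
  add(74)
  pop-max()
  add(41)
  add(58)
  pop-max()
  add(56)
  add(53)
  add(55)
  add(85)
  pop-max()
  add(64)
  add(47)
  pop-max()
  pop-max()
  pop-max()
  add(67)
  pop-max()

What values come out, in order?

62, 40, 59, 51, 78, 74, 58, 85, 64, 56, 55, 67

insert 40 → {40}
insert 62 → {62, 40}
pop-max → 62; now {40}
pop-max → 40; now {}
insert 39 → {39}
insert 51 → {51, 39}
insert 59 → {59, 51, 39}
pop-max → 59; now {51, 39}
pop-max → 51; now {39}
insert 78 → {78, 39}
pop-max → 78; now {39}
insert 74 → {74, 39}
pop-max → 74; now {39}
insert 41 → {41, 39}
insert 58 → {58, 41, 39}
pop-max → 58; now {41, 39}
insert 56 → {56, 41, 39}
insert 53 → {56, 53, 41, 39}
insert 55 → {56, 55, 53, 41, 39}
insert 85 → {85, 56, 55, 53, 41, 39}
pop-max → 85; now {56, 55, 53, 41, 39}
insert 64 → {64, 56, 55, 53, 41, 39}
insert 47 → {64, 56, 55, 53, 47, 41, 39}
pop-max → 64; now {56, 55, 53, 47, 41, 39}
pop-max → 56; now {55, 53, 47, 41, 39}
pop-max → 55; now {53, 47, 41, 39}
insert 67 → {67, 53, 47, 41, 39}
pop-max → 67; now {53, 47, 41, 39}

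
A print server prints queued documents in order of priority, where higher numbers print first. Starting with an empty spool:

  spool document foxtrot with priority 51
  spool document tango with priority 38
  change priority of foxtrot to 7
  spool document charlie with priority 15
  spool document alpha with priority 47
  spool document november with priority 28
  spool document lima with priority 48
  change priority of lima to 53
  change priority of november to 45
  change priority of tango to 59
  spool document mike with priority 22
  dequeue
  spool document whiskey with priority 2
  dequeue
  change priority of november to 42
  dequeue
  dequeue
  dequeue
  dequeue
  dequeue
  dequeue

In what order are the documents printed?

tango → lima → alpha → november → mike → charlie → foxtrot → whiskey

add foxtrot (priority 51) → {foxtrot:51}
add tango (priority 38) → {foxtrot:51, tango:38}
update foxtrot to priority 7 → {tango:38, foxtrot:7}
add charlie (priority 15) → {tango:38, charlie:15, foxtrot:7}
add alpha (priority 47) → {alpha:47, tango:38, charlie:15, foxtrot:7}
add november (priority 28) → {alpha:47, tango:38, november:28, charlie:15, foxtrot:7}
add lima (priority 48) → {lima:48, alpha:47, tango:38, november:28, charlie:15, foxtrot:7}
update lima to priority 53 → {lima:53, alpha:47, tango:38, november:28, charlie:15, foxtrot:7}
update november to priority 45 → {lima:53, alpha:47, november:45, tango:38, charlie:15, foxtrot:7}
update tango to priority 59 → {tango:59, lima:53, alpha:47, november:45, charlie:15, foxtrot:7}
add mike (priority 22) → {tango:59, lima:53, alpha:47, november:45, mike:22, charlie:15, foxtrot:7}
dequeue → tango; now {lima:53, alpha:47, november:45, mike:22, charlie:15, foxtrot:7}
add whiskey (priority 2) → {lima:53, alpha:47, november:45, mike:22, charlie:15, foxtrot:7, whiskey:2}
dequeue → lima; now {alpha:47, november:45, mike:22, charlie:15, foxtrot:7, whiskey:2}
update november to priority 42 → {alpha:47, november:42, mike:22, charlie:15, foxtrot:7, whiskey:2}
dequeue → alpha; now {november:42, mike:22, charlie:15, foxtrot:7, whiskey:2}
dequeue → november; now {mike:22, charlie:15, foxtrot:7, whiskey:2}
dequeue → mike; now {charlie:15, foxtrot:7, whiskey:2}
dequeue → charlie; now {foxtrot:7, whiskey:2}
dequeue → foxtrot; now {whiskey:2}
dequeue → whiskey; now {}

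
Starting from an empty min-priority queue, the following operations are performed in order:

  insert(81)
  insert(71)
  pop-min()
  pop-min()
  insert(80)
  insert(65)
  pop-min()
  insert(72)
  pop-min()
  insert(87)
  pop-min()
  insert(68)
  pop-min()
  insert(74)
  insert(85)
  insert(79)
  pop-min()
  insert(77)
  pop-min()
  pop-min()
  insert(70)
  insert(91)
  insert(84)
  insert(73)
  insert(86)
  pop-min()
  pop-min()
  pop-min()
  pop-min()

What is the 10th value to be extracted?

70

insert 81 → {81}
insert 71 → {71, 81}
pop-min → 71; now {81}
pop-min → 81; now {}
insert 80 → {80}
insert 65 → {65, 80}
pop-min → 65; now {80}
insert 72 → {72, 80}
pop-min → 72; now {80}
insert 87 → {80, 87}
pop-min → 80; now {87}
insert 68 → {68, 87}
pop-min → 68; now {87}
insert 74 → {74, 87}
insert 85 → {74, 85, 87}
insert 79 → {74, 79, 85, 87}
pop-min → 74; now {79, 85, 87}
insert 77 → {77, 79, 85, 87}
pop-min → 77; now {79, 85, 87}
pop-min → 79; now {85, 87}
insert 70 → {70, 85, 87}
insert 91 → {70, 85, 87, 91}
insert 84 → {70, 84, 85, 87, 91}
insert 73 → {70, 73, 84, 85, 87, 91}
insert 86 → {70, 73, 84, 85, 86, 87, 91}
pop-min → 70; now {73, 84, 85, 86, 87, 91}
pop-min → 73; now {84, 85, 86, 87, 91}
pop-min → 84; now {85, 86, 87, 91}
pop-min → 85; now {86, 87, 91}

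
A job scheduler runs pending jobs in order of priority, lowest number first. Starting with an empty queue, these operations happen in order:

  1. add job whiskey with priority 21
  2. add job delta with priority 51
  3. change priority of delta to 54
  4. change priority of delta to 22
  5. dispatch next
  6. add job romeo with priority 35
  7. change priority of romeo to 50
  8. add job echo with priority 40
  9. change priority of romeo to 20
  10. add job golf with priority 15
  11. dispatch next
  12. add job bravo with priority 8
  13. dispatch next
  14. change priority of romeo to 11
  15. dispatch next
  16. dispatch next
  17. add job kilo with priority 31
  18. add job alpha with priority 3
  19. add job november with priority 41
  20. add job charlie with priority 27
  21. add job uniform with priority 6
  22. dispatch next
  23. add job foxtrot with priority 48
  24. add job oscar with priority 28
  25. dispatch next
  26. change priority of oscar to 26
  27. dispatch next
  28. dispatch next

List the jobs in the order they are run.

add whiskey (priority 21) → {whiskey:21}
add delta (priority 51) → {whiskey:21, delta:51}
update delta to priority 54 → {whiskey:21, delta:54}
update delta to priority 22 → {whiskey:21, delta:22}
dispatch next → whiskey; now {delta:22}
add romeo (priority 35) → {delta:22, romeo:35}
update romeo to priority 50 → {delta:22, romeo:50}
add echo (priority 40) → {delta:22, echo:40, romeo:50}
update romeo to priority 20 → {romeo:20, delta:22, echo:40}
add golf (priority 15) → {golf:15, romeo:20, delta:22, echo:40}
dispatch next → golf; now {romeo:20, delta:22, echo:40}
add bravo (priority 8) → {bravo:8, romeo:20, delta:22, echo:40}
dispatch next → bravo; now {romeo:20, delta:22, echo:40}
update romeo to priority 11 → {romeo:11, delta:22, echo:40}
dispatch next → romeo; now {delta:22, echo:40}
dispatch next → delta; now {echo:40}
add kilo (priority 31) → {kilo:31, echo:40}
add alpha (priority 3) → {alpha:3, kilo:31, echo:40}
add november (priority 41) → {alpha:3, kilo:31, echo:40, november:41}
add charlie (priority 27) → {alpha:3, charlie:27, kilo:31, echo:40, november:41}
add uniform (priority 6) → {alpha:3, uniform:6, charlie:27, kilo:31, echo:40, november:41}
dispatch next → alpha; now {uniform:6, charlie:27, kilo:31, echo:40, november:41}
add foxtrot (priority 48) → {uniform:6, charlie:27, kilo:31, echo:40, november:41, foxtrot:48}
add oscar (priority 28) → {uniform:6, charlie:27, oscar:28, kilo:31, echo:40, november:41, foxtrot:48}
dispatch next → uniform; now {charlie:27, oscar:28, kilo:31, echo:40, november:41, foxtrot:48}
update oscar to priority 26 → {oscar:26, charlie:27, kilo:31, echo:40, november:41, foxtrot:48}
dispatch next → oscar; now {charlie:27, kilo:31, echo:40, november:41, foxtrot:48}
dispatch next → charlie; now {kilo:31, echo:40, november:41, foxtrot:48}

whiskey → golf → bravo → romeo → delta → alpha → uniform → oscar → charlie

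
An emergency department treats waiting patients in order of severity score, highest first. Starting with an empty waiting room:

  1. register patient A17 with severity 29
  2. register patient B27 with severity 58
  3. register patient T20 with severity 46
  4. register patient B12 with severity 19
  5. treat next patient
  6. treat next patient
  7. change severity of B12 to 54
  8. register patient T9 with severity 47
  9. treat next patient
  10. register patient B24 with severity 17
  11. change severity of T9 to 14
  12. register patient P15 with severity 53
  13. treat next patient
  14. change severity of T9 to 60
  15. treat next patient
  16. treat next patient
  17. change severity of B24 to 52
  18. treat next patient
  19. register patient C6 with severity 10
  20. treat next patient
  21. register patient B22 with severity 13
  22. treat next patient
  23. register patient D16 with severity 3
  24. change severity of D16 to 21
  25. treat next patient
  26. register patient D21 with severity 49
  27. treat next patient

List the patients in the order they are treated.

[B27, T20, B12, P15, T9, A17, B24, C6, B22, D16, D21]

add A17 (severity 29) → {A17:29}
add B27 (severity 58) → {B27:58, A17:29}
add T20 (severity 46) → {B27:58, T20:46, A17:29}
add B12 (severity 19) → {B27:58, T20:46, A17:29, B12:19}
treat next patient → B27; now {T20:46, A17:29, B12:19}
treat next patient → T20; now {A17:29, B12:19}
update B12 to severity 54 → {B12:54, A17:29}
add T9 (severity 47) → {B12:54, T9:47, A17:29}
treat next patient → B12; now {T9:47, A17:29}
add B24 (severity 17) → {T9:47, A17:29, B24:17}
update T9 to severity 14 → {A17:29, B24:17, T9:14}
add P15 (severity 53) → {P15:53, A17:29, B24:17, T9:14}
treat next patient → P15; now {A17:29, B24:17, T9:14}
update T9 to severity 60 → {T9:60, A17:29, B24:17}
treat next patient → T9; now {A17:29, B24:17}
treat next patient → A17; now {B24:17}
update B24 to severity 52 → {B24:52}
treat next patient → B24; now {}
add C6 (severity 10) → {C6:10}
treat next patient → C6; now {}
add B22 (severity 13) → {B22:13}
treat next patient → B22; now {}
add D16 (severity 3) → {D16:3}
update D16 to severity 21 → {D16:21}
treat next patient → D16; now {}
add D21 (severity 49) → {D21:49}
treat next patient → D21; now {}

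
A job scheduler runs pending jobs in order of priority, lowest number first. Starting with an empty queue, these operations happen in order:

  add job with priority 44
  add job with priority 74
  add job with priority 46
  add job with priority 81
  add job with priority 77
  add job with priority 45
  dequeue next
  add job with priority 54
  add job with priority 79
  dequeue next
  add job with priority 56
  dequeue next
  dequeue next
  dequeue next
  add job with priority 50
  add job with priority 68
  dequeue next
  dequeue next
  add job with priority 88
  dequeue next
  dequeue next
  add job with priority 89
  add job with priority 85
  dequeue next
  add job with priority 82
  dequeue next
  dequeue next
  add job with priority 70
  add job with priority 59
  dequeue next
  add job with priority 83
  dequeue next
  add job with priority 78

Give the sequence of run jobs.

[44, 45, 46, 54, 56, 50, 68, 74, 77, 79, 81, 82, 59, 70]

insert 44 → {44}
insert 74 → {44, 74}
insert 46 → {44, 46, 74}
insert 81 → {44, 46, 74, 81}
insert 77 → {44, 46, 74, 77, 81}
insert 45 → {44, 45, 46, 74, 77, 81}
dequeue next → 44; now {45, 46, 74, 77, 81}
insert 54 → {45, 46, 54, 74, 77, 81}
insert 79 → {45, 46, 54, 74, 77, 79, 81}
dequeue next → 45; now {46, 54, 74, 77, 79, 81}
insert 56 → {46, 54, 56, 74, 77, 79, 81}
dequeue next → 46; now {54, 56, 74, 77, 79, 81}
dequeue next → 54; now {56, 74, 77, 79, 81}
dequeue next → 56; now {74, 77, 79, 81}
insert 50 → {50, 74, 77, 79, 81}
insert 68 → {50, 68, 74, 77, 79, 81}
dequeue next → 50; now {68, 74, 77, 79, 81}
dequeue next → 68; now {74, 77, 79, 81}
insert 88 → {74, 77, 79, 81, 88}
dequeue next → 74; now {77, 79, 81, 88}
dequeue next → 77; now {79, 81, 88}
insert 89 → {79, 81, 88, 89}
insert 85 → {79, 81, 85, 88, 89}
dequeue next → 79; now {81, 85, 88, 89}
insert 82 → {81, 82, 85, 88, 89}
dequeue next → 81; now {82, 85, 88, 89}
dequeue next → 82; now {85, 88, 89}
insert 70 → {70, 85, 88, 89}
insert 59 → {59, 70, 85, 88, 89}
dequeue next → 59; now {70, 85, 88, 89}
insert 83 → {70, 83, 85, 88, 89}
dequeue next → 70; now {83, 85, 88, 89}
insert 78 → {78, 83, 85, 88, 89}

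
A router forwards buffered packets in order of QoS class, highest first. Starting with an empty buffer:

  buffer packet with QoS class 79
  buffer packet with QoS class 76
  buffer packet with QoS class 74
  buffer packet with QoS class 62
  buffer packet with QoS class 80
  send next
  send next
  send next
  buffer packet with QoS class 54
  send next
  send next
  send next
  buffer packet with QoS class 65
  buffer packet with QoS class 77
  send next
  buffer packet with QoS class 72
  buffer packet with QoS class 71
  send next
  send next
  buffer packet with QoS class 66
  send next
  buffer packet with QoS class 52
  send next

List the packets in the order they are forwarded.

insert 79 → {79}
insert 76 → {79, 76}
insert 74 → {79, 76, 74}
insert 62 → {79, 76, 74, 62}
insert 80 → {80, 79, 76, 74, 62}
send next → 80; now {79, 76, 74, 62}
send next → 79; now {76, 74, 62}
send next → 76; now {74, 62}
insert 54 → {74, 62, 54}
send next → 74; now {62, 54}
send next → 62; now {54}
send next → 54; now {}
insert 65 → {65}
insert 77 → {77, 65}
send next → 77; now {65}
insert 72 → {72, 65}
insert 71 → {72, 71, 65}
send next → 72; now {71, 65}
send next → 71; now {65}
insert 66 → {66, 65}
send next → 66; now {65}
insert 52 → {65, 52}
send next → 65; now {52}

80 → 79 → 76 → 74 → 62 → 54 → 77 → 72 → 71 → 66 → 65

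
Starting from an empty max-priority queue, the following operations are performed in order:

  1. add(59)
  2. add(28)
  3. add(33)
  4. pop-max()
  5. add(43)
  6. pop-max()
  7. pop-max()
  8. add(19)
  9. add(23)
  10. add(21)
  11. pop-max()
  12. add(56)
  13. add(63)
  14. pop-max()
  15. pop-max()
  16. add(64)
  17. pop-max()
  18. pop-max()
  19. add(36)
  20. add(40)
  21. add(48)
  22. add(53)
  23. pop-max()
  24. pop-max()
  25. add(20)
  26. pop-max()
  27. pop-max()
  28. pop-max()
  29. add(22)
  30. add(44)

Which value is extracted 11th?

40

insert 59 → {59}
insert 28 → {59, 28}
insert 33 → {59, 33, 28}
pop-max → 59; now {33, 28}
insert 43 → {43, 33, 28}
pop-max → 43; now {33, 28}
pop-max → 33; now {28}
insert 19 → {28, 19}
insert 23 → {28, 23, 19}
insert 21 → {28, 23, 21, 19}
pop-max → 28; now {23, 21, 19}
insert 56 → {56, 23, 21, 19}
insert 63 → {63, 56, 23, 21, 19}
pop-max → 63; now {56, 23, 21, 19}
pop-max → 56; now {23, 21, 19}
insert 64 → {64, 23, 21, 19}
pop-max → 64; now {23, 21, 19}
pop-max → 23; now {21, 19}
insert 36 → {36, 21, 19}
insert 40 → {40, 36, 21, 19}
insert 48 → {48, 40, 36, 21, 19}
insert 53 → {53, 48, 40, 36, 21, 19}
pop-max → 53; now {48, 40, 36, 21, 19}
pop-max → 48; now {40, 36, 21, 19}
insert 20 → {40, 36, 21, 20, 19}
pop-max → 40; now {36, 21, 20, 19}
pop-max → 36; now {21, 20, 19}
pop-max → 21; now {20, 19}
insert 22 → {22, 20, 19}
insert 44 → {44, 22, 20, 19}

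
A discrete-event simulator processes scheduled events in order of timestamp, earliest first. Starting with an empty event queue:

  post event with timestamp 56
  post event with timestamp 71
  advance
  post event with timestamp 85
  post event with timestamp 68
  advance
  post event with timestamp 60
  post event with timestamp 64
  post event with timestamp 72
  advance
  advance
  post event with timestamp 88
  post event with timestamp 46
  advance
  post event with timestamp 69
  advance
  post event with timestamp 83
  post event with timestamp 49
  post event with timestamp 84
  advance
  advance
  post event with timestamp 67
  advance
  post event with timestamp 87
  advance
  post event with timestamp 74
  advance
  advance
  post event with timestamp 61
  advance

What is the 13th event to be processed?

insert 56 → {56}
insert 71 → {56, 71}
advance → 56; now {71}
insert 85 → {71, 85}
insert 68 → {68, 71, 85}
advance → 68; now {71, 85}
insert 60 → {60, 71, 85}
insert 64 → {60, 64, 71, 85}
insert 72 → {60, 64, 71, 72, 85}
advance → 60; now {64, 71, 72, 85}
advance → 64; now {71, 72, 85}
insert 88 → {71, 72, 85, 88}
insert 46 → {46, 71, 72, 85, 88}
advance → 46; now {71, 72, 85, 88}
insert 69 → {69, 71, 72, 85, 88}
advance → 69; now {71, 72, 85, 88}
insert 83 → {71, 72, 83, 85, 88}
insert 49 → {49, 71, 72, 83, 85, 88}
insert 84 → {49, 71, 72, 83, 84, 85, 88}
advance → 49; now {71, 72, 83, 84, 85, 88}
advance → 71; now {72, 83, 84, 85, 88}
insert 67 → {67, 72, 83, 84, 85, 88}
advance → 67; now {72, 83, 84, 85, 88}
insert 87 → {72, 83, 84, 85, 87, 88}
advance → 72; now {83, 84, 85, 87, 88}
insert 74 → {74, 83, 84, 85, 87, 88}
advance → 74; now {83, 84, 85, 87, 88}
advance → 83; now {84, 85, 87, 88}
insert 61 → {61, 84, 85, 87, 88}
advance → 61; now {84, 85, 87, 88}

61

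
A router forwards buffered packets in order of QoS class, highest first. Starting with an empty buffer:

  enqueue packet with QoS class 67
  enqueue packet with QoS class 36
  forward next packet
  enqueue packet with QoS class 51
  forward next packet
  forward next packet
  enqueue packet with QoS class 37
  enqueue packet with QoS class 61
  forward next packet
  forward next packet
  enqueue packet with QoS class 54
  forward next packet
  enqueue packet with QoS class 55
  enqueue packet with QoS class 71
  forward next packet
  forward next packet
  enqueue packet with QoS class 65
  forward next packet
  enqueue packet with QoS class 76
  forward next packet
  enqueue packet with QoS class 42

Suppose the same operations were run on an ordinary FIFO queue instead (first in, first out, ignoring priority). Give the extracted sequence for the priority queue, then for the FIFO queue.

priority queue: [67, 51, 36, 61, 37, 54, 71, 55, 65, 76]; FIFO queue: 67, 36, 51, 37, 61, 54, 55, 71, 65, 76

insert 67 → {67}
insert 36 → {67, 36}
forward next packet → 67; now {36}
insert 51 → {51, 36}
forward next packet → 51; now {36}
forward next packet → 36; now {}
insert 37 → {37}
insert 61 → {61, 37}
forward next packet → 61; now {37}
forward next packet → 37; now {}
insert 54 → {54}
forward next packet → 54; now {}
insert 55 → {55}
insert 71 → {71, 55}
forward next packet → 71; now {55}
forward next packet → 55; now {}
insert 65 → {65}
forward next packet → 65; now {}
insert 76 → {76}
forward next packet → 76; now {}
insert 42 → {42}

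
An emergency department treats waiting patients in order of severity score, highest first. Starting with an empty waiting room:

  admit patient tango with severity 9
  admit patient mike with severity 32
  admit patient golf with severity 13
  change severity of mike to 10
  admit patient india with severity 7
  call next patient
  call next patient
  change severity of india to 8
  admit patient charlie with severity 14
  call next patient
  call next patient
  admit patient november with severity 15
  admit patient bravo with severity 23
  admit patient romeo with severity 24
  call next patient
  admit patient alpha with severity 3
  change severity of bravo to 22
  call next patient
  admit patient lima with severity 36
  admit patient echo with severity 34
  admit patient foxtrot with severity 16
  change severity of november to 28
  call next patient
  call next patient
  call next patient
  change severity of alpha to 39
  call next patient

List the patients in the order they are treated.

golf → mike → charlie → tango → romeo → bravo → lima → echo → november → alpha

add tango (severity 9) → {tango:9}
add mike (severity 32) → {mike:32, tango:9}
add golf (severity 13) → {mike:32, golf:13, tango:9}
update mike to severity 10 → {golf:13, mike:10, tango:9}
add india (severity 7) → {golf:13, mike:10, tango:9, india:7}
call next patient → golf; now {mike:10, tango:9, india:7}
call next patient → mike; now {tango:9, india:7}
update india to severity 8 → {tango:9, india:8}
add charlie (severity 14) → {charlie:14, tango:9, india:8}
call next patient → charlie; now {tango:9, india:8}
call next patient → tango; now {india:8}
add november (severity 15) → {november:15, india:8}
add bravo (severity 23) → {bravo:23, november:15, india:8}
add romeo (severity 24) → {romeo:24, bravo:23, november:15, india:8}
call next patient → romeo; now {bravo:23, november:15, india:8}
add alpha (severity 3) → {bravo:23, november:15, india:8, alpha:3}
update bravo to severity 22 → {bravo:22, november:15, india:8, alpha:3}
call next patient → bravo; now {november:15, india:8, alpha:3}
add lima (severity 36) → {lima:36, november:15, india:8, alpha:3}
add echo (severity 34) → {lima:36, echo:34, november:15, india:8, alpha:3}
add foxtrot (severity 16) → {lima:36, echo:34, foxtrot:16, november:15, india:8, alpha:3}
update november to severity 28 → {lima:36, echo:34, november:28, foxtrot:16, india:8, alpha:3}
call next patient → lima; now {echo:34, november:28, foxtrot:16, india:8, alpha:3}
call next patient → echo; now {november:28, foxtrot:16, india:8, alpha:3}
call next patient → november; now {foxtrot:16, india:8, alpha:3}
update alpha to severity 39 → {alpha:39, foxtrot:16, india:8}
call next patient → alpha; now {foxtrot:16, india:8}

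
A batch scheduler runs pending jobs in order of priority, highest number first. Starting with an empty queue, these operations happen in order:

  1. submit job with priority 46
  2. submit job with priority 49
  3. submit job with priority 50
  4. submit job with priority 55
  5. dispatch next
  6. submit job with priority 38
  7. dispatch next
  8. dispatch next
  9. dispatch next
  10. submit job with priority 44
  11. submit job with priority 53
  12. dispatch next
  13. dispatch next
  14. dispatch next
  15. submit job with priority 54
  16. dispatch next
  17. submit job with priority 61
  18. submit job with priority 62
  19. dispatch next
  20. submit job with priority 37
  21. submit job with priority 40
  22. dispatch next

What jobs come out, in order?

insert 46 → {46}
insert 49 → {49, 46}
insert 50 → {50, 49, 46}
insert 55 → {55, 50, 49, 46}
dispatch next → 55; now {50, 49, 46}
insert 38 → {50, 49, 46, 38}
dispatch next → 50; now {49, 46, 38}
dispatch next → 49; now {46, 38}
dispatch next → 46; now {38}
insert 44 → {44, 38}
insert 53 → {53, 44, 38}
dispatch next → 53; now {44, 38}
dispatch next → 44; now {38}
dispatch next → 38; now {}
insert 54 → {54}
dispatch next → 54; now {}
insert 61 → {61}
insert 62 → {62, 61}
dispatch next → 62; now {61}
insert 37 → {61, 37}
insert 40 → {61, 40, 37}
dispatch next → 61; now {40, 37}

[55, 50, 49, 46, 53, 44, 38, 54, 62, 61]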